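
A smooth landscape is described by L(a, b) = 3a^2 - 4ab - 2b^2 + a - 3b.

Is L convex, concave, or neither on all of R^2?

L is quadratic, so its Hessian is the constant matrix H = [[6, -4], [-4, -4]].
det(H) = -40, tr(H) = 2.
det(H) < 0, so H is indefinite: neither convex nor concave.

neither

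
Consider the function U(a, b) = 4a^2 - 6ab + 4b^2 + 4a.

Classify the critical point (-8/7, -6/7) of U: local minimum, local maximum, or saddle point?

The Hessian of U is constant: H = [[8, -6], [-6, 8]].
det(H) = 8·8 − (-6)² = 28.
det(H) > 0 and tr(H) = 16 > 0, so H is positive definite and the point is a local minimum.

local minimum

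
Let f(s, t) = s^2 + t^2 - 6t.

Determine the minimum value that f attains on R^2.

f(s,t) separates as P(s) + Q(t), so its minimum is min P + min Q.
P'(s) = 2s vanishes at s ∈ {0}; Q'(t) = 2(t - 3) vanishes at t ∈ {3}.
Local minima of P (where P''>0): P(0)=0. Local minima of Q: Q(3)=-9.
So the global minimum of f is P(0) + Q(3) = 0 − 9 = -9, attained at (0, 3).

-9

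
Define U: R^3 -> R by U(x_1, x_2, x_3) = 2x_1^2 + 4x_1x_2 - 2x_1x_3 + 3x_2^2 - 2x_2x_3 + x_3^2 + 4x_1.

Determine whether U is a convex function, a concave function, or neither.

convex

U is quadratic, so its Hessian is the constant matrix H = [[4, 4, -2], [4, 6, -2], [-2, -2, 2]].
Leading principal minors: 4, 8, 8.
All positive ⇒ H ≻ 0 ⇒ convex.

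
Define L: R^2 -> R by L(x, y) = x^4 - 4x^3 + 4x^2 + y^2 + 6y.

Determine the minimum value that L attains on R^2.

-9

L(x,y) separates as P(x) + Q(y), so its minimum is min P + min Q.
P'(x) = 4x(x - 2)(x - 1) vanishes at x ∈ {0, 1, 2}; Q'(y) = 2y + 6 vanishes at y ∈ {-3}.
Local minima of P (where P''>0): P(0)=0, P(2)=0. Local minima of Q: Q(-3)=-9.
So the global minimum of L is P(0) + Q(-3) = 0 − 9 = -9, attained at (0, -3).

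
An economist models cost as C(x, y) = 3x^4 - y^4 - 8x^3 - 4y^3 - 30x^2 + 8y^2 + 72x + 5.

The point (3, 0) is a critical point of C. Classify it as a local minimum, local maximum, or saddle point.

The mixed partial ∂²C/∂x∂y is 0, so the Hessian at any point is diag(C_xx, C_yy) = diag(12(3x^2 - 4x - 5), 4(-3y^2 - 6y + 4)).
At (3, 0): H = diag(120, 16).
Both eigenvalues are positive, so H is positive definite: a local minimum.

local minimum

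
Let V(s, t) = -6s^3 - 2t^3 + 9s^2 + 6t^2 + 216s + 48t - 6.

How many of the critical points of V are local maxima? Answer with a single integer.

V separates as a function of s plus a function of t, so ∇V=0 decouples.
∂V/∂s = -18(s - 4)(s + 3) = 0 at s ∈ {-3, 4}; ∂V/∂t = -6(t - 4)(t + 2) = 0 at t ∈ {-2, 4}.
The Hessian is diagonal: diag(V_ss, V_tt). Second derivatives: V_ss(-3)=126, V_ss(4)=-126; V_tt(-2)=36, V_tt(4)=-36.
Local maxima occur where both diagonal entries negative: (4, 4). Count: 1.

1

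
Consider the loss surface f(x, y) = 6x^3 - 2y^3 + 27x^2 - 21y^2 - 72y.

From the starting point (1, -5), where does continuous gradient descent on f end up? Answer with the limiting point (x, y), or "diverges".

(0, -4)

f is separable, so gradient descent decouples: x follows -∂f/∂x, y follows -∂f/∂y.
∂f/∂x = 18x(x + 3); at x=1 this is 72, so x decreases.
∂f/∂y = -6(y + 3)(y + 4); at y=-5 this is -12, so y increases.
x converges to its nearest critical value 0 (a local min of the x-part); y converges to -4. The iterate converges to (0, -4).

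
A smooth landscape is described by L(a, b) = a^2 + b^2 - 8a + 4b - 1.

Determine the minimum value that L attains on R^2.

-21

L(a,b) separates as P(a) + Q(b) − 1, so its minimum is min P + min Q − 1.
P'(a) = 2a - 8 vanishes at a ∈ {4}; Q'(b) = 2b + 4 vanishes at b ∈ {-2}.
Local minima of P (where P''>0): P(4)=-16. Local minima of Q: Q(-2)=-4.
So the global minimum of L is P(4) + Q(-2) − 1 = -16 − 4 − 1 = -21, attained at (4, -2).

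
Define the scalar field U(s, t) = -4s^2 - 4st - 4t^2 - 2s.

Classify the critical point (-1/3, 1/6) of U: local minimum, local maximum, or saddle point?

The Hessian of U is constant: H = [[-8, -4], [-4, -8]].
det(H) = (-8)·(-8) − (-4)² = 48.
det(H) > 0 and tr(H) = -16 < 0, so H is negative definite and the point is a local maximum.

local maximum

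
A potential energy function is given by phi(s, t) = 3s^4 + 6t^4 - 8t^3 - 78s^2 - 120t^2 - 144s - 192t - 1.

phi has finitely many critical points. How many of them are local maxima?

phi separates as a function of s plus a function of t, so ∇phi=0 decouples.
∂phi/∂s = 12(s - 4)(s + 1)(s + 3) = 0 at s ∈ {-3, -1, 4}; ∂phi/∂t = 24(t - 4)(t + 1)(t + 2) = 0 at t ∈ {-2, -1, 4}.
The Hessian is diagonal: diag(phi_ss, phi_tt). Second derivatives: phi_ss(-3)=168, phi_ss(-1)=-120, phi_ss(4)=420; phi_tt(-2)=144, phi_tt(-1)=-120, phi_tt(4)=720.
Local maxima occur where both diagonal entries negative: (-1, -1). Count: 1.

1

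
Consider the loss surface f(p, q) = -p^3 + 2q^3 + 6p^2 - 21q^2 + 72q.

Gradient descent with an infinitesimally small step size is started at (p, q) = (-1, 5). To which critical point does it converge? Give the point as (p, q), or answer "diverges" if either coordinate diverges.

(0, 4)

f is separable, so gradient descent decouples: p follows -∂f/∂p, q follows -∂f/∂q.
∂f/∂p = -3p(p - 4); at p=-1 this is -15, so p increases.
∂f/∂q = 6(q - 4)(q - 3); at q=5 this is 12, so q decreases.
p converges to its nearest critical value 0 (a local min of the p-part); q converges to 4. The iterate converges to (0, 4).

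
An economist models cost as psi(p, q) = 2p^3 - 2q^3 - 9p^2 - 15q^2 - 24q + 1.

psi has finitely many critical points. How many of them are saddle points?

2

psi separates as a function of p plus a function of q, so ∇psi=0 decouples.
∂psi/∂p = 6p(p - 3) = 0 at p ∈ {0, 3}; ∂psi/∂q = -6(q + 1)(q + 4) = 0 at q ∈ {-4, -1}.
The Hessian is diagonal: diag(psi_pp, psi_qq). Second derivatives: psi_pp(0)=-18, psi_pp(3)=18; psi_qq(-4)=18, psi_qq(-1)=-18.
Saddle points occur where the two diagonal entries have opposite signs: (0, -4), (3, -1). Count: 2.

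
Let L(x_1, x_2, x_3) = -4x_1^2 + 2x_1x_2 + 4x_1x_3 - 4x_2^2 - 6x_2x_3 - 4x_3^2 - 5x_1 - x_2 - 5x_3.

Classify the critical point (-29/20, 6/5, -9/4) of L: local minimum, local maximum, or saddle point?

local maximum

The Hessian is constant: H = [[-8, 2, 4], [2, -8, -6], [4, -6, -8]].
Leading principal minors: Δ₁ = -8, Δ₂ = 60, Δ₃ = -160.
The minors alternate sign starting negative (−, +, −), so H is negative definite: a local maximum.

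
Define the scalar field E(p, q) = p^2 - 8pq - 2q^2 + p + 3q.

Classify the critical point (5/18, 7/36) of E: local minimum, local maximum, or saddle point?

saddle point

The Hessian of E is constant: H = [[2, -8], [-8, -4]].
det(H) = 2·(-4) − (-8)² = -72.
Since det(H) < 0, H is indefinite and the critical point is a saddle point.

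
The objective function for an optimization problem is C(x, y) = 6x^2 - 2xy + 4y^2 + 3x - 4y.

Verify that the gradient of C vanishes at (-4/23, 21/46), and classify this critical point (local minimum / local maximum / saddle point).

local minimum

∇C = (12x - 2y + 3, -2x + 8y - 4); substituting (-4/23, 21/46) gives ∇C = (0, 0), so (-4/23, 21/46) is indeed a critical point.
The Hessian of C is constant: H = [[12, -2], [-2, 8]].
det(H) = 12·8 − (-2)² = 92.
det(H) > 0 and tr(H) = 20 > 0, so H is positive definite and the point is a local minimum.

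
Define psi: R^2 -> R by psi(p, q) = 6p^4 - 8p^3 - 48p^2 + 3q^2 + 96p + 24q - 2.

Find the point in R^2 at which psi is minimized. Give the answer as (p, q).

(-2, -4)

psi(p,q) separates as A(p) + B(q) − 2, so its minimum is min A + min B − 2.
A'(p) = 24(p - 2)(p - 1)(p + 2) vanishes at p ∈ {-2, 1, 2}; B'(q) = 6q + 24 vanishes at q ∈ {-4}.
Local minima of A (where A''>0): A(-2)=-224, A(2)=32. Local minima of B: B(-4)=-48.
So the global minimum of psi is A(-2) + B(-4) − 2 = -224 − 48 − 2 = -274, attained at (-2, -4).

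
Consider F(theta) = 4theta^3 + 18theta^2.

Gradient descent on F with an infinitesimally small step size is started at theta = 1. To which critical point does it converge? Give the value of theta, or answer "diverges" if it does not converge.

0

F'(theta) = 12theta(theta + 3), so F'(1) = 48.
Gradient descent moves in the -F' direction, i.e. theta is decreasing.
The nearest critical point in that direction is theta = 0, where F'' = 36 > 0 (a local minimum). The iterate converges there.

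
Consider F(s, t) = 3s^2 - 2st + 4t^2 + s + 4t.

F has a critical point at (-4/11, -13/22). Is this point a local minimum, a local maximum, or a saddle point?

The Hessian of F is constant: H = [[6, -2], [-2, 8]].
det(H) = 6·8 − (-2)² = 44.
det(H) > 0 and tr(H) = 14 > 0, so H is positive definite and the point is a local minimum.

local minimum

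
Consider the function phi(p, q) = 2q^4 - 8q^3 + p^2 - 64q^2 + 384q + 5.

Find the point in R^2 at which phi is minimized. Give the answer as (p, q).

phi(p,q) separates as A(p) + B(q) + 5, so its minimum is min A + min B + 5.
A'(p) = 2p vanishes at p ∈ {0}; B'(q) = 8(q - 4)(q - 3)(q + 4) vanishes at q ∈ {-4, 3, 4}.
Local minima of A (where A''>0): A(0)=0. Local minima of B: B(-4)=-1536, B(4)=512.
So the global minimum of phi is A(0) + B(-4) + 5 = 0 − 1536 + 5 = -1531, attained at (0, -4).

(0, -4)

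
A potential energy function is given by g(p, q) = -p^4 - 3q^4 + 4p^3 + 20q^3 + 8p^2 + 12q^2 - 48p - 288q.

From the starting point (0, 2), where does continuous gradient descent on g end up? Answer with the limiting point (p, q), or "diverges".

g is separable, so gradient descent decouples: p follows -∂g/∂p, q follows -∂g/∂q.
∂g/∂p = -4(p - 3)(p - 2)(p + 2); at p=0 this is -48, so p increases.
∂g/∂q = -12(q - 4)(q - 3)(q + 2); at q=2 this is -96, so q increases.
p converges to its nearest critical value 2 (a local min of the p-part); q converges to 3. The iterate converges to (2, 3).

(2, 3)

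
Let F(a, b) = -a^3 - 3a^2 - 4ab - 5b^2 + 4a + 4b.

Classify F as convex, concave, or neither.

The term -a^3 is cubic, so the Hessian is not constant.
∂²F/∂a² = -6a - 6, which takes both signs as a varies (negative for sufficiently large a). A diagonal entry of the Hessian changing sign means the Hessian is neither positive- nor negative-semidefinite on all of R^2.

neither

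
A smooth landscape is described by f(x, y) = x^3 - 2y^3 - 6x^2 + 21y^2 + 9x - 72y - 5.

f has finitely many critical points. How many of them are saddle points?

f separates as a function of x plus a function of y, so ∇f=0 decouples.
∂f/∂x = 3(x - 3)(x - 1) = 0 at x ∈ {1, 3}; ∂f/∂y = -6(y - 4)(y - 3) = 0 at y ∈ {3, 4}.
The Hessian is diagonal: diag(f_xx, f_yy). Second derivatives: f_xx(1)=-6, f_xx(3)=6; f_yy(3)=6, f_yy(4)=-6.
Saddle points occur where the two diagonal entries have opposite signs: (1, 3), (3, 4). Count: 2.

2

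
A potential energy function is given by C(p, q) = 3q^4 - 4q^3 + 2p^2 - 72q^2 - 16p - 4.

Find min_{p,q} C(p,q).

-676

C(p,q) separates as A(p) + B(q) − 4, so its minimum is min A + min B − 4.
A'(p) = 4p - 16 vanishes at p ∈ {4}; B'(q) = 12q(q - 4)(q + 3) vanishes at q ∈ {-3, 0, 4}.
Local minima of A (where A''>0): A(4)=-32. Local minima of B: B(-3)=-297, B(4)=-640.
So the global minimum of C is A(4) + B(4) − 4 = -32 − 640 − 4 = -676, attained at (4, 4).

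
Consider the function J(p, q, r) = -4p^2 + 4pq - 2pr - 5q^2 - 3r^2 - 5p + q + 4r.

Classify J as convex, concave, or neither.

concave

J is quadratic, so its Hessian is the constant matrix H = [[-8, 4, -2], [4, -10, 0], [-2, 0, -6]].
Leading principal minors: -8, 64, -344.
Signs alternate −, +, − ⇒ H ≺ 0 ⇒ concave.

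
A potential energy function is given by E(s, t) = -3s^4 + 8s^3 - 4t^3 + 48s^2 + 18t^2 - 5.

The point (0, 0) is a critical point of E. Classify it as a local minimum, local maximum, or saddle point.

local minimum

The mixed partial ∂²E/∂s∂t is 0, so the Hessian at any point is diag(E_ss, E_tt) = diag(12(-3s^2 + 4s + 8), 12(-2t + 3)).
At (0, 0): H = diag(96, 36).
Both eigenvalues are positive, so H is positive definite: a local minimum.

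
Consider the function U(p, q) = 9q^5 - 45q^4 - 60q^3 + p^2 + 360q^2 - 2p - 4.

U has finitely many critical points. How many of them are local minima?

U separates as a function of p plus a function of q, so ∇U=0 decouples.
∂U/∂p = 2(p - 1) = 0 at p ∈ {1}; ∂U/∂q = 45q(q - 4)(q - 2)(q + 2) = 0 at q ∈ {-2, 0, 2, 4}.
The Hessian is diagonal: diag(U_pp, U_qq). Second derivatives: U_pp(1)=2; U_qq(-2)=-2160, U_qq(0)=720, U_qq(2)=-720, U_qq(4)=2160.
Local minima occur where both diagonal entries positive: (1, 0), (1, 4). Count: 2.

2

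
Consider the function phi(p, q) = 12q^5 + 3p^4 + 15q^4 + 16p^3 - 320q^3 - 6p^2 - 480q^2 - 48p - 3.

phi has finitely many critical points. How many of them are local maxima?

phi separates as a function of p plus a function of q, so ∇phi=0 decouples.
∂phi/∂p = 12(p - 1)(p + 1)(p + 4) = 0 at p ∈ {-4, -1, 1}; ∂phi/∂q = 60q(q - 4)(q + 1)(q + 4) = 0 at q ∈ {-4, -1, 0, 4}.
The Hessian is diagonal: diag(phi_pp, phi_qq). Second derivatives: phi_pp(-4)=180, phi_pp(-1)=-72, phi_pp(1)=120; phi_qq(-4)=-5760, phi_qq(-1)=900, phi_qq(0)=-960, phi_qq(4)=9600.
Local maxima occur where both diagonal entries negative: (-1, -4), (-1, 0). Count: 2.

2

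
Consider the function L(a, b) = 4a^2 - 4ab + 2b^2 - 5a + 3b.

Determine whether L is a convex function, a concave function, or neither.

convex

L is quadratic, so its Hessian is the constant matrix H = [[8, -4], [-4, 4]].
det(H) = 16, tr(H) = 12.
det(H) > 0 and tr(H) > 0, so H is positive definite everywhere: convex.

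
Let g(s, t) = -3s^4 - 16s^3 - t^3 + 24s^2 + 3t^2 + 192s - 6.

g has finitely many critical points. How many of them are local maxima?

2

g separates as a function of s plus a function of t, so ∇g=0 decouples.
∂g/∂s = -12(s - 2)(s + 2)(s + 4) = 0 at s ∈ {-4, -2, 2}; ∂g/∂t = -3t(t - 2) = 0 at t ∈ {0, 2}.
The Hessian is diagonal: diag(g_ss, g_tt). Second derivatives: g_ss(-4)=-144, g_ss(-2)=96, g_ss(2)=-288; g_tt(0)=6, g_tt(2)=-6.
Local maxima occur where both diagonal entries negative: (-4, 2), (2, 2). Count: 2.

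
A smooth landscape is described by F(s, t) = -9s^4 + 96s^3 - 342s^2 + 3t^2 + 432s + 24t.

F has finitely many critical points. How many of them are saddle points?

2

F separates as a function of s plus a function of t, so ∇F=0 decouples.
∂F/∂s = -36(s - 4)(s - 3)(s - 1) = 0 at s ∈ {1, 3, 4}; ∂F/∂t = 6(t + 4) = 0 at t ∈ {-4}.
The Hessian is diagonal: diag(F_ss, F_tt). Second derivatives: F_ss(1)=-216, F_ss(3)=72, F_ss(4)=-108; F_tt(-4)=6.
Saddle points occur where the two diagonal entries have opposite signs: (1, -4), (4, -4). Count: 2.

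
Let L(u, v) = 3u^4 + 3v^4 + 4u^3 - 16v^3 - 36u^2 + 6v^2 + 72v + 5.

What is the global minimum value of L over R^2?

-231

L(u,v) separates as P(u) + Q(v) + 5, so its minimum is min P + min Q + 5.
P'(u) = 12u(u - 2)(u + 3) vanishes at u ∈ {-3, 0, 2}; Q'(v) = 12(v - 3)(v - 2)(v + 1) vanishes at v ∈ {-1, 2, 3}.
Local minima of P (where P''>0): P(-3)=-189, P(2)=-64. Local minima of Q: Q(-1)=-47, Q(3)=81.
So the global minimum of L is P(-3) + Q(-1) + 5 = -189 − 47 + 5 = -231, attained at (-3, -1).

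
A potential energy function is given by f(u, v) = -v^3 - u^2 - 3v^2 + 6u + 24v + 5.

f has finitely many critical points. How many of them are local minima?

f separates as a function of u plus a function of v, so ∇f=0 decouples.
∂f/∂u = -2(u - 3) = 0 at u ∈ {3}; ∂f/∂v = -3(v - 2)(v + 4) = 0 at v ∈ {-4, 2}.
The Hessian is diagonal: diag(f_uu, f_vv). Second derivatives: f_uu(3)=-2; f_vv(-4)=18, f_vv(2)=-18.
Local minima occur where both diagonal entries positive: none. Count: 0.

0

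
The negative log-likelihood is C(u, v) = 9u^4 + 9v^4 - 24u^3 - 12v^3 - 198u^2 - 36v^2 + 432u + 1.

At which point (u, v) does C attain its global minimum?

C(u,v) separates as P(u) + Q(v) + 1, so its minimum is min P + min Q + 1.
P'(u) = 36(u - 4)(u - 1)(u + 3) vanishes at u ∈ {-3, 1, 4}; Q'(v) = 36v(v - 2)(v + 1) vanishes at v ∈ {-1, 0, 2}.
Local minima of P (where P''>0): P(-3)=-1701, P(4)=-672. Local minima of Q: Q(-1)=-15, Q(2)=-96.
So the global minimum of C is P(-3) + Q(2) + 1 = -1701 − 96 + 1 = -1796, attained at (-3, 2).

(-3, 2)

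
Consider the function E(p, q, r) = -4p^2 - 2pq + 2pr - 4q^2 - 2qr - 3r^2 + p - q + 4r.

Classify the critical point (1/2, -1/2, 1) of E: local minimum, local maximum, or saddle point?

The Hessian is constant: H = [[-8, -2, 2], [-2, -8, -2], [2, -2, -6]].
Leading principal minors: Δ₁ = -8, Δ₂ = 60, Δ₃ = -280.
The minors alternate sign starting negative (−, +, −), so H is negative definite: a local maximum.

local maximum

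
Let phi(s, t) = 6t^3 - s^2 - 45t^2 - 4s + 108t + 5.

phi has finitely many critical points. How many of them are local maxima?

phi separates as a function of s plus a function of t, so ∇phi=0 decouples.
∂phi/∂s = -2(s + 2) = 0 at s ∈ {-2}; ∂phi/∂t = 18(t - 3)(t - 2) = 0 at t ∈ {2, 3}.
The Hessian is diagonal: diag(phi_ss, phi_tt). Second derivatives: phi_ss(-2)=-2; phi_tt(2)=-18, phi_tt(3)=18.
Local maxima occur where both diagonal entries negative: (-2, 2). Count: 1.

1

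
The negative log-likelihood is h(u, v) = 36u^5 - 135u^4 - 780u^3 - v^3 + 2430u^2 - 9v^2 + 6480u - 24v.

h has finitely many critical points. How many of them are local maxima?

2

h separates as a function of u plus a function of v, so ∇h=0 decouples.
∂h/∂u = 180(u - 4)(u - 3)(u + 1)(u + 3) = 0 at u ∈ {-3, -1, 3, 4}; ∂h/∂v = -3(v + 2)(v + 4) = 0 at v ∈ {-4, -2}.
The Hessian is diagonal: diag(h_uu, h_vv). Second derivatives: h_uu(-3)=-15120, h_uu(-1)=7200, h_uu(3)=-4320, h_uu(4)=6300; h_vv(-4)=6, h_vv(-2)=-6.
Local maxima occur where both diagonal entries negative: (-3, -2), (3, -2). Count: 2.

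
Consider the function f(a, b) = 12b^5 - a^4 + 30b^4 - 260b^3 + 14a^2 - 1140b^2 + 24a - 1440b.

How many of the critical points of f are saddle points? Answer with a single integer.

6

f separates as a function of a plus a function of b, so ∇f=0 decouples.
∂f/∂a = -4(a - 3)(a + 1)(a + 2) = 0 at a ∈ {-2, -1, 3}; ∂f/∂b = 60(b - 4)(b + 1)(b + 2)(b + 3) = 0 at b ∈ {-3, -2, -1, 4}.
The Hessian is diagonal: diag(f_aa, f_bb). Second derivatives: f_aa(-2)=-20, f_aa(-1)=16, f_aa(3)=-80; f_bb(-3)=-840, f_bb(-2)=360, f_bb(-1)=-600, f_bb(4)=12600.
Saddle points occur where the two diagonal entries have opposite signs: (-2, -2), (-2, 4), (-1, -3), (-1, -1), (3, -2), (3, 4). Count: 6.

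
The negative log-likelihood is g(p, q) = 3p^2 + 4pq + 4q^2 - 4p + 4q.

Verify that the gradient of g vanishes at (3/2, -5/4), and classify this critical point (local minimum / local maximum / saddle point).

local minimum

∇g = (6p + 4q - 4, 4p + 8q + 4); substituting (3/2, -5/4) gives ∇g = (0, 0), so (3/2, -5/4) is indeed a critical point.
The Hessian of g is constant: H = [[6, 4], [4, 8]].
det(H) = 6·8 − 4² = 32.
det(H) > 0 and tr(H) = 14 > 0, so H is positive definite and the point is a local minimum.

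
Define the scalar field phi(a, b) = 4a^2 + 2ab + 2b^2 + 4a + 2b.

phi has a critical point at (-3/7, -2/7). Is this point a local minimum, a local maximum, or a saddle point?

The Hessian of phi is constant: H = [[8, 2], [2, 4]].
det(H) = 8·4 − 2² = 28.
det(H) > 0 and tr(H) = 12 > 0, so H is positive definite and the point is a local minimum.

local minimum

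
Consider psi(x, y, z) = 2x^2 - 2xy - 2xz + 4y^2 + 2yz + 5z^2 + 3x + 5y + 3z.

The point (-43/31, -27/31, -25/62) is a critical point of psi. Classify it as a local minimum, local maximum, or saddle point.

The Hessian is constant: H = [[4, -2, -2], [-2, 8, 2], [-2, 2, 10]].
Leading principal minors: Δ₁ = 4, Δ₂ = 28, Δ₃ = 248.
All leading minors are positive, so H is positive definite: a local minimum.

local minimum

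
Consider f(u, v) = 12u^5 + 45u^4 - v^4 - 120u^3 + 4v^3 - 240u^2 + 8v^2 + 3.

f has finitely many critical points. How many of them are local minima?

f separates as a function of u plus a function of v, so ∇f=0 decouples.
∂f/∂u = 60u(u - 2)(u + 1)(u + 4) = 0 at u ∈ {-4, -1, 0, 2}; ∂f/∂v = -4v(v - 4)(v + 1) = 0 at v ∈ {-1, 0, 4}.
The Hessian is diagonal: diag(f_uu, f_vv). Second derivatives: f_uu(-4)=-4320, f_uu(-1)=540, f_uu(0)=-480, f_uu(2)=2160; f_vv(-1)=-20, f_vv(0)=16, f_vv(4)=-80.
Local minima occur where both diagonal entries positive: (-1, 0), (2, 0). Count: 2.

2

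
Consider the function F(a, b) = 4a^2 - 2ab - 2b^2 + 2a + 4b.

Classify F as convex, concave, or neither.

F is quadratic, so its Hessian is the constant matrix H = [[8, -2], [-2, -4]].
det(H) = -36, tr(H) = 4.
det(H) < 0, so H is indefinite: neither convex nor concave.

neither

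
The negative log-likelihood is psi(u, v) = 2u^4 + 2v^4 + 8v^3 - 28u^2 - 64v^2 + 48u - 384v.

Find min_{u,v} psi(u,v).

psi(u,v) separates as P(u) + Q(v), so its minimum is min P + min Q.
P'(u) = 8(u - 2)(u - 1)(u + 3) vanishes at u ∈ {-3, 1, 2}; Q'(v) = 8(v - 4)(v + 3)(v + 4) vanishes at v ∈ {-4, -3, 4}.
Local minima of P (where P''>0): P(-3)=-234, P(2)=16. Local minima of Q: Q(-4)=512, Q(4)=-1536.
So the global minimum of psi is P(-3) + Q(4) = -234 − 1536 = -1770, attained at (-3, 4).

-1770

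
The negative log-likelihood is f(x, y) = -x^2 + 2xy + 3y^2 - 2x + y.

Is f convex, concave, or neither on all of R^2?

f is quadratic, so its Hessian is the constant matrix H = [[-2, 2], [2, 6]].
det(H) = -16, tr(H) = 4.
det(H) < 0, so H is indefinite: neither convex nor concave.

neither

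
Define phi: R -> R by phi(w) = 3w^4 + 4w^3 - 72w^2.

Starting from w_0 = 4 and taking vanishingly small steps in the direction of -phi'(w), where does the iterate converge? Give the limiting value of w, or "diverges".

3

phi'(w) = 12w(w - 3)(w + 4), so phi'(4) = 384.
Gradient descent moves in the -phi' direction, i.e. w is decreasing.
The nearest critical point in that direction is w = 3, where phi'' = 252 > 0 (a local minimum). The iterate converges there.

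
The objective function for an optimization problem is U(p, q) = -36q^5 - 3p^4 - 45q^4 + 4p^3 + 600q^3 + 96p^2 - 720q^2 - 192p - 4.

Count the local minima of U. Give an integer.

U separates as a function of p plus a function of q, so ∇U=0 decouples.
∂U/∂p = -12(p - 4)(p - 1)(p + 4) = 0 at p ∈ {-4, 1, 4}; ∂U/∂q = -180q(q - 2)(q - 1)(q + 4) = 0 at q ∈ {-4, 0, 1, 2}.
The Hessian is diagonal: diag(U_pp, U_qq). Second derivatives: U_pp(-4)=-480, U_pp(1)=180, U_pp(4)=-288; U_qq(-4)=21600, U_qq(0)=-1440, U_qq(1)=900, U_qq(2)=-2160.
Local minima occur where both diagonal entries positive: (1, -4), (1, 1). Count: 2.

2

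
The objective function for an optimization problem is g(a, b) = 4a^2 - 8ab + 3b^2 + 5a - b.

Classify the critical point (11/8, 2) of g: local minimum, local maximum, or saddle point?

The Hessian of g is constant: H = [[8, -8], [-8, 6]].
det(H) = 8·6 − (-8)² = -16.
Since det(H) < 0, H is indefinite and the critical point is a saddle point.

saddle point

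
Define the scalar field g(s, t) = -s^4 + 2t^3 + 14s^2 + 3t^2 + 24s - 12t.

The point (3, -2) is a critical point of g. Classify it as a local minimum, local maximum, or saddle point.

local maximum

The mixed partial ∂²g/∂s∂t is 0, so the Hessian at any point is diag(g_ss, g_tt) = diag(4(-3s^2 + 7), 6(2t + 1)).
At (3, -2): H = diag(-80, -18).
Both eigenvalues are negative, so H is negative definite: a local maximum.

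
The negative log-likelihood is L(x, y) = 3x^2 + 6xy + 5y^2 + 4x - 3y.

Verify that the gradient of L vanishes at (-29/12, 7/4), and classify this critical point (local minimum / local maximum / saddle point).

local minimum

∇L = (6x + 6y + 4, 6x + 10y - 3); substituting (-29/12, 7/4) gives ∇L = (0, 0), so (-29/12, 7/4) is indeed a critical point.
The Hessian of L is constant: H = [[6, 6], [6, 10]].
det(H) = 6·10 − 6² = 24.
det(H) > 0 and tr(H) = 16 > 0, so H is positive definite and the point is a local minimum.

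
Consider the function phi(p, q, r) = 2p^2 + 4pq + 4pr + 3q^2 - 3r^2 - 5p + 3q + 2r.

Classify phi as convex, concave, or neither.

neither

phi is quadratic, so its Hessian is the constant matrix H = [[4, 4, 4], [4, 6, 0], [4, 0, -6]].
Leading principal minors: 4, 8, -144.
Neither pattern holds ⇒ H is indefinite ⇒ neither convex nor concave.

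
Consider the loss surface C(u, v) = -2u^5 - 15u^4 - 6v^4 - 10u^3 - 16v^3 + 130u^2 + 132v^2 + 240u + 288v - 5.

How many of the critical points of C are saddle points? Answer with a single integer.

6

C separates as a function of u plus a function of v, so ∇C=0 decouples.
∂C/∂u = -10(u - 2)(u + 1)(u + 3)(u + 4) = 0 at u ∈ {-4, -3, -1, 2}; ∂C/∂v = -24(v - 3)(v + 1)(v + 4) = 0 at v ∈ {-4, -1, 3}.
The Hessian is diagonal: diag(C_uu, C_vv). Second derivatives: C_uu(-4)=180, C_uu(-3)=-100, C_uu(-1)=180, C_uu(2)=-900; C_vv(-4)=-504, C_vv(-1)=288, C_vv(3)=-672.
Saddle points occur where the two diagonal entries have opposite signs: (-4, -4), (-4, 3), (-3, -1), (-1, -4), (-1, 3), (2, -1). Count: 6.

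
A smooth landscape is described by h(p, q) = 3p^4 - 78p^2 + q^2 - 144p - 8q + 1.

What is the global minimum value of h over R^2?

-1071

h(p,q) separates as A(p) + B(q) + 1, so its minimum is min A + min B + 1.
A'(p) = 12(p - 4)(p + 1)(p + 3) vanishes at p ∈ {-3, -1, 4}; B'(q) = 2q - 8 vanishes at q ∈ {4}.
Local minima of A (where A''>0): A(-3)=-27, A(4)=-1056. Local minima of B: B(4)=-16.
So the global minimum of h is A(4) + B(4) + 1 = -1056 − 16 + 1 = -1071, attained at (4, 4).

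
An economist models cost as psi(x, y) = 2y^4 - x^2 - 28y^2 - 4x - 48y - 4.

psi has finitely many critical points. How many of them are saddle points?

2

psi separates as a function of x plus a function of y, so ∇psi=0 decouples.
∂psi/∂x = -2(x + 2) = 0 at x ∈ {-2}; ∂psi/∂y = 8(y - 3)(y + 1)(y + 2) = 0 at y ∈ {-2, -1, 3}.
The Hessian is diagonal: diag(psi_xx, psi_yy). Second derivatives: psi_xx(-2)=-2; psi_yy(-2)=40, psi_yy(-1)=-32, psi_yy(3)=160.
Saddle points occur where the two diagonal entries have opposite signs: (-2, -2), (-2, 3). Count: 2.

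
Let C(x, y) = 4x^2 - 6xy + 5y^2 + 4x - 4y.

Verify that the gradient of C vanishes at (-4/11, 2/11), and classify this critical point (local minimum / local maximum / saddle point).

local minimum

∇C = (8x - 6y + 4, -6x + 10y - 4); substituting (-4/11, 2/11) gives ∇C = (0, 0), so (-4/11, 2/11) is indeed a critical point.
The Hessian of C is constant: H = [[8, -6], [-6, 10]].
det(H) = 8·10 − (-6)² = 44.
det(H) > 0 and tr(H) = 18 > 0, so H is positive definite and the point is a local minimum.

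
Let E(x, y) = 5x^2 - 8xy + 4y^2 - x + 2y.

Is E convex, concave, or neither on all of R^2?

convex

E is quadratic, so its Hessian is the constant matrix H = [[10, -8], [-8, 8]].
det(H) = 16, tr(H) = 18.
det(H) > 0 and tr(H) > 0, so H is positive definite everywhere: convex.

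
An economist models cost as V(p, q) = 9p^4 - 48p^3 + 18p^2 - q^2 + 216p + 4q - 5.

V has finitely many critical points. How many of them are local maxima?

1

V separates as a function of p plus a function of q, so ∇V=0 decouples.
∂V/∂p = 36(p - 3)(p - 2)(p + 1) = 0 at p ∈ {-1, 2, 3}; ∂V/∂q = -2(q - 2) = 0 at q ∈ {2}.
The Hessian is diagonal: diag(V_pp, V_qq). Second derivatives: V_pp(-1)=432, V_pp(2)=-108, V_pp(3)=144; V_qq(2)=-2.
Local maxima occur where both diagonal entries negative: (2, 2). Count: 1.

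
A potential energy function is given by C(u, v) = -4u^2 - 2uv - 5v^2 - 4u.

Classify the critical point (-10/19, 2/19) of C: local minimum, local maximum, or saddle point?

The Hessian of C is constant: H = [[-8, -2], [-2, -10]].
det(H) = (-8)·(-10) − (-2)² = 76.
det(H) > 0 and tr(H) = -18 < 0, so H is negative definite and the point is a local maximum.

local maximum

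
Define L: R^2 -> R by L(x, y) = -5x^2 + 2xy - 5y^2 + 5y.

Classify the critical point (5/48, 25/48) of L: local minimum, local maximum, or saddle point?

local maximum

The Hessian of L is constant: H = [[-10, 2], [2, -10]].
det(H) = (-10)·(-10) − 2² = 96.
det(H) > 0 and tr(H) = -20 < 0, so H is negative definite and the point is a local maximum.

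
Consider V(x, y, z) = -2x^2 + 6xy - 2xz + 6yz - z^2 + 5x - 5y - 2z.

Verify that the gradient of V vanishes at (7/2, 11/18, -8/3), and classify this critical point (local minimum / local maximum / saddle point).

saddle point

∇V = (-4x + 6y - 2z + 5, 6x + 6z - 5, -2x + 6y - 2z - 2); substituting (7/2, 11/18, -8/3) gives ∇V = (0, 0, 0), so (7/2, 11/18, -8/3) is indeed a critical point.
The Hessian is constant: H = [[-4, 6, -2], [6, 0, 6], [-2, 6, -2]].
Leading principal minors: Δ₁ = -4, Δ₂ = -36, Δ₃ = 72.
The minors fit neither the all-positive nor the alternating-sign pattern, so H is indefinite: a saddle point.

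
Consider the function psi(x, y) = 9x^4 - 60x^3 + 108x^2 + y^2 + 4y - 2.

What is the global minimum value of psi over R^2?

psi(x,y) separates as P(x) + Q(y) − 2, so its minimum is min P + min Q − 2.
P'(x) = 36x(x - 3)(x - 2) vanishes at x ∈ {0, 2, 3}; Q'(y) = 2y + 4 vanishes at y ∈ {-2}.
Local minima of P (where P''>0): P(0)=0, P(3)=81. Local minima of Q: Q(-2)=-4.
So the global minimum of psi is P(0) + Q(-2) − 2 = 0 − 4 − 2 = -6, attained at (0, -2).

-6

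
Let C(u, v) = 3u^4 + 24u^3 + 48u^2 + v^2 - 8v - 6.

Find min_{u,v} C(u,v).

-22

C(u,v) separates as P(u) + Q(v) − 6, so its minimum is min P + min Q − 6.
P'(u) = 12u(u + 2)(u + 4) vanishes at u ∈ {-4, -2, 0}; Q'(v) = 2v - 8 vanishes at v ∈ {4}.
Local minima of P (where P''>0): P(-4)=0, P(0)=0. Local minima of Q: Q(4)=-16.
So the global minimum of C is P(-4) + Q(4) − 6 = 0 − 16 − 6 = -22, attained at (-4, 4).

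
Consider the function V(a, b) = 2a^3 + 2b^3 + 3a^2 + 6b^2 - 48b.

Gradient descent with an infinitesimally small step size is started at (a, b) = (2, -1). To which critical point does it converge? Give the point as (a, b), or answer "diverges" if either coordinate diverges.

V is separable, so gradient descent decouples: a follows -∂V/∂a, b follows -∂V/∂b.
∂V/∂a = 6a(a + 1); at a=2 this is 36, so a decreases.
∂V/∂b = 6(b - 2)(b + 4); at b=-1 this is -54, so b increases.
a converges to its nearest critical value 0 (a local min of the a-part); b converges to 2. The iterate converges to (0, 2).

(0, 2)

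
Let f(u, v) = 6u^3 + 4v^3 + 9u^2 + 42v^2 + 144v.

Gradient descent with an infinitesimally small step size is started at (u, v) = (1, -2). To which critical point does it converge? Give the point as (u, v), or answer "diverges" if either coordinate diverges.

f is separable, so gradient descent decouples: u follows -∂f/∂u, v follows -∂f/∂v.
∂f/∂u = 18u(u + 1); at u=1 this is 36, so u decreases.
∂f/∂v = 12(v + 3)(v + 4); at v=-2 this is 24, so v decreases.
u converges to its nearest critical value 0 (a local min of the u-part); v converges to -3. The iterate converges to (0, -3).

(0, -3)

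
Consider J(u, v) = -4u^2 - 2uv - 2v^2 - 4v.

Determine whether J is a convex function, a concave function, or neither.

concave

J is quadratic, so its Hessian is the constant matrix H = [[-8, -2], [-2, -4]].
det(H) = 28, tr(H) = -12.
det(H) > 0 and tr(H) < 0, so H is negative definite everywhere: concave.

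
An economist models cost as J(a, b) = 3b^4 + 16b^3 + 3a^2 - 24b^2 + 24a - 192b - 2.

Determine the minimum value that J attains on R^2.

-354

J(a,b) separates as P(a) + Q(b) − 2, so its minimum is min P + min Q − 2.
P'(a) = 6a + 24 vanishes at a ∈ {-4}; Q'(b) = 12(b - 2)(b + 2)(b + 4) vanishes at b ∈ {-4, -2, 2}.
Local minima of P (where P''>0): P(-4)=-48. Local minima of Q: Q(-4)=128, Q(2)=-304.
So the global minimum of J is P(-4) + Q(2) − 2 = -48 − 304 − 2 = -354, attained at (-4, 2).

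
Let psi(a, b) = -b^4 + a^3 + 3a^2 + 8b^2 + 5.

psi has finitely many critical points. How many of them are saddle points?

psi separates as a function of a plus a function of b, so ∇psi=0 decouples.
∂psi/∂a = 3a(a + 2) = 0 at a ∈ {-2, 0}; ∂psi/∂b = -4b(b - 2)(b + 2) = 0 at b ∈ {-2, 0, 2}.
The Hessian is diagonal: diag(psi_aa, psi_bb). Second derivatives: psi_aa(-2)=-6, psi_aa(0)=6; psi_bb(-2)=-32, psi_bb(0)=16, psi_bb(2)=-32.
Saddle points occur where the two diagonal entries have opposite signs: (-2, 0), (0, -2), (0, 2). Count: 3.

3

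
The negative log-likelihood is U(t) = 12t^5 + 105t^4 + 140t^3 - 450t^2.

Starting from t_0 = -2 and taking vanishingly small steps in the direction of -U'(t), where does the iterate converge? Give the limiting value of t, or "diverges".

U'(t) = 60t(t - 1)(t + 3)(t + 5), so U'(-2) = 1080.
Gradient descent moves in the -U' direction, i.e. t is decreasing.
The nearest critical point in that direction is t = -3, where U'' = 1440 > 0 (a local minimum). The iterate converges there.

-3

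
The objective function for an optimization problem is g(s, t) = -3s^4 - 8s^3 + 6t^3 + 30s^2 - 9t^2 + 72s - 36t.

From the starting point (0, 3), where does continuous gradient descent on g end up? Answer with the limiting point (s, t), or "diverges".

(-1, 2)

g is separable, so gradient descent decouples: s follows -∂g/∂s, t follows -∂g/∂t.
∂g/∂s = -12(s - 2)(s + 1)(s + 3); at s=0 this is 72, so s decreases.
∂g/∂t = 18(t - 2)(t + 1); at t=3 this is 72, so t decreases.
s converges to its nearest critical value -1 (a local min of the s-part); t converges to 2. The iterate converges to (-1, 2).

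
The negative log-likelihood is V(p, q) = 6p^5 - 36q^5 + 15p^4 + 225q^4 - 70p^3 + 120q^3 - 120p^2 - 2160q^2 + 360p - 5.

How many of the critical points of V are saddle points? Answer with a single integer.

V separates as a function of p plus a function of q, so ∇V=0 decouples.
∂V/∂p = 30(p - 2)(p - 1)(p + 2)(p + 3) = 0 at p ∈ {-3, -2, 1, 2}; ∂V/∂q = -180q(q - 4)(q - 3)(q + 2) = 0 at q ∈ {-2, 0, 3, 4}.
The Hessian is diagonal: diag(V_pp, V_qq). Second derivatives: V_pp(-3)=-600, V_pp(-2)=360, V_pp(1)=-360, V_pp(2)=600; V_qq(-2)=10800, V_qq(0)=-4320, V_qq(3)=2700, V_qq(4)=-4320.
Saddle points occur where the two diagonal entries have opposite signs: (-3, -2), (-3, 3), (-2, 0), (-2, 4), (1, -2), (1, 3), (2, 0), (2, 4). Count: 8.

8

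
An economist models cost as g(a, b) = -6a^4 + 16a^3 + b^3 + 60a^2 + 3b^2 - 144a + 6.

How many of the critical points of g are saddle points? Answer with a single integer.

3

g separates as a function of a plus a function of b, so ∇g=0 decouples.
∂g/∂a = -24(a - 3)(a - 1)(a + 2) = 0 at a ∈ {-2, 1, 3}; ∂g/∂b = 3b(b + 2) = 0 at b ∈ {-2, 0}.
The Hessian is diagonal: diag(g_aa, g_bb). Second derivatives: g_aa(-2)=-360, g_aa(1)=144, g_aa(3)=-240; g_bb(-2)=-6, g_bb(0)=6.
Saddle points occur where the two diagonal entries have opposite signs: (-2, 0), (1, -2), (3, 0). Count: 3.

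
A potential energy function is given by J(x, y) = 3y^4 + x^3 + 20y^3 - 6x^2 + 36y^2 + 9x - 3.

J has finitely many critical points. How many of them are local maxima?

J separates as a function of x plus a function of y, so ∇J=0 decouples.
∂J/∂x = 3(x - 3)(x - 1) = 0 at x ∈ {1, 3}; ∂J/∂y = 12y(y + 2)(y + 3) = 0 at y ∈ {-3, -2, 0}.
The Hessian is diagonal: diag(J_xx, J_yy). Second derivatives: J_xx(1)=-6, J_xx(3)=6; J_yy(-3)=36, J_yy(-2)=-24, J_yy(0)=72.
Local maxima occur where both diagonal entries negative: (1, -2). Count: 1.

1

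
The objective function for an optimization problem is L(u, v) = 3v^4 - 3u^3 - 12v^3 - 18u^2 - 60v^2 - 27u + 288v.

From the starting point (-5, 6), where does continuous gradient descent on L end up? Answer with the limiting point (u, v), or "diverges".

(-3, 4)

L is separable, so gradient descent decouples: u follows -∂L/∂u, v follows -∂L/∂v.
∂L/∂u = -9(u + 1)(u + 3); at u=-5 this is -72, so u increases.
∂L/∂v = 12(v - 4)(v - 2)(v + 3); at v=6 this is 864, so v decreases.
u converges to its nearest critical value -3 (a local min of the u-part); v converges to 4. The iterate converges to (-3, 4).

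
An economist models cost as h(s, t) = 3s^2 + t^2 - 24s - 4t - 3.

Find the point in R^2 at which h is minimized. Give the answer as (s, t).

(4, 2)

h(s,t) separates as P(s) + Q(t) − 3, so its minimum is min P + min Q − 3.
P'(s) = 6s - 24 vanishes at s ∈ {4}; Q'(t) = 2(t - 2) vanishes at t ∈ {2}.
Local minima of P (where P''>0): P(4)=-48. Local minima of Q: Q(2)=-4.
So the global minimum of h is P(4) + Q(2) − 3 = -48 − 4 − 3 = -55, attained at (4, 2).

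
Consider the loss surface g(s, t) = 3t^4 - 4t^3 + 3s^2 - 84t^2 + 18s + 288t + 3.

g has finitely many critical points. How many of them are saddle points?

1

g separates as a function of s plus a function of t, so ∇g=0 decouples.
∂g/∂s = 6(s + 3) = 0 at s ∈ {-3}; ∂g/∂t = 12(t - 3)(t - 2)(t + 4) = 0 at t ∈ {-4, 2, 3}.
The Hessian is diagonal: diag(g_ss, g_tt). Second derivatives: g_ss(-3)=6; g_tt(-4)=504, g_tt(2)=-72, g_tt(3)=84.
Saddle points occur where the two diagonal entries have opposite signs: (-3, 2). Count: 1.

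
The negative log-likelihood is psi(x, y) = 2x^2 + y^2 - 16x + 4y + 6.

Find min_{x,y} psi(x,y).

psi(x,y) separates as P(x) + Q(y) + 6, so its minimum is min P + min Q + 6.
P'(x) = 4x - 16 vanishes at x ∈ {4}; Q'(y) = 2y + 4 vanishes at y ∈ {-2}.
Local minima of P (where P''>0): P(4)=-32. Local minima of Q: Q(-2)=-4.
So the global minimum of psi is P(4) + Q(-2) + 6 = -32 − 4 + 6 = -30, attained at (4, -2).

-30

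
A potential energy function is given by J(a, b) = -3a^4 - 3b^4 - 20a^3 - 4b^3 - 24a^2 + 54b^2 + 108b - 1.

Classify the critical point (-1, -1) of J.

local minimum

The mixed partial ∂²J/∂a∂b is 0, so the Hessian at any point is diag(J_aa, J_bb) = diag(-12(3a^2 + 10a + 4), 12(-3b^2 - 2b + 9)).
At (-1, -1): H = diag(36, 96).
Both eigenvalues are positive, so H is positive definite: a local minimum.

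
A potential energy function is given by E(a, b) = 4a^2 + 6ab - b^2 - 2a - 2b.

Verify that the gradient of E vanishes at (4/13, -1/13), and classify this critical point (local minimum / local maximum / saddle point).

saddle point

∇E = (8a + 6b - 2, 6a - 2b - 2); substituting (4/13, -1/13) gives ∇E = (0, 0), so (4/13, -1/13) is indeed a critical point.
The Hessian of E is constant: H = [[8, 6], [6, -2]].
det(H) = 8·(-2) − 6² = -52.
Since det(H) < 0, H is indefinite and the critical point is a saddle point.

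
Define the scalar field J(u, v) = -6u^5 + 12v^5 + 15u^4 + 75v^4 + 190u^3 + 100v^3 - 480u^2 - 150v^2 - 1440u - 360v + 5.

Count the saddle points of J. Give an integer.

J separates as a function of u plus a function of v, so ∇J=0 decouples.
∂J/∂u = -30(u - 4)(u - 3)(u + 1)(u + 4) = 0 at u ∈ {-4, -1, 3, 4}; ∂J/∂v = 60(v - 1)(v + 1)(v + 2)(v + 3) = 0 at v ∈ {-3, -2, -1, 1}.
The Hessian is diagonal: diag(J_uu, J_vv). Second derivatives: J_uu(-4)=5040, J_uu(-1)=-1800, J_uu(3)=840, J_uu(4)=-1200; J_vv(-3)=-480, J_vv(-2)=180, J_vv(-1)=-240, J_vv(1)=1440.
Saddle points occur where the two diagonal entries have opposite signs: (-4, -3), (-4, -1), (-1, -2), (-1, 1), (3, -3), (3, -1), (4, -2), (4, 1). Count: 8.

8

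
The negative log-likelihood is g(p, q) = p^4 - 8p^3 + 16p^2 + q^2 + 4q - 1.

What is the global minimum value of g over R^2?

g(p,q) separates as A(p) + B(q) − 1, so its minimum is min A + min B − 1.
A'(p) = 4p(p - 4)(p - 2) vanishes at p ∈ {0, 2, 4}; B'(q) = 2q + 4 vanishes at q ∈ {-2}.
Local minima of A (where A''>0): A(0)=0, A(4)=0. Local minima of B: B(-2)=-4.
So the global minimum of g is A(0) + B(-2) − 1 = 0 − 4 − 1 = -5, attained at (0, -2).

-5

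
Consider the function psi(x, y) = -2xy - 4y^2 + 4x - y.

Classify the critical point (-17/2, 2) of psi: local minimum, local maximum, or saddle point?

saddle point

The Hessian of psi is constant: H = [[0, -2], [-2, -8]].
det(H) = 0·(-8) − (-2)² = -4.
Since det(H) < 0, H is indefinite and the critical point is a saddle point.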